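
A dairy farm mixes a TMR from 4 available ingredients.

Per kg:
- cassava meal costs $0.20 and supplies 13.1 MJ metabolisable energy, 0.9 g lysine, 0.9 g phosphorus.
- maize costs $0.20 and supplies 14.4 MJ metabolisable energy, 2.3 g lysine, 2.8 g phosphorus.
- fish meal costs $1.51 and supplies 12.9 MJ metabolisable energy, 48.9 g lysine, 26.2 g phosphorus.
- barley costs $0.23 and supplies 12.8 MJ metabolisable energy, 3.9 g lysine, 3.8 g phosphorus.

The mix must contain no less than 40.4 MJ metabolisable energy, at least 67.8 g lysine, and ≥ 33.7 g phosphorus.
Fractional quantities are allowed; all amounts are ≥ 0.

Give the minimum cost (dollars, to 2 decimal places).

Treat it as an LP. Let x1 = kg of cassava meal, x2 = kg of maize, x3 = kg of fish meal, x4 = kg of barley.
min 0.2x1 + 0.2x2 + 1.51x3 + 0.23x4 s.t.:
  13.1x1 + 14.4x2 + 12.9x3 + 12.8x4 ≥ 40.4   (metabolisable energy)
  0.9x1 + 2.3x2 + 48.9x3 + 3.9x4 ≥ 67.8   (lysine)
  0.9x1 + 2.8x2 + 26.2x3 + 3.8x4 ≥ 33.7   (phosphorus)
  x1, x2, x3, x4 ≥ 0.
The minimum-cost mix takes nothing from cassava meal, maize — only fish meal, barley. Binding constraints: metabolisable energy and lysine.
That vertex is x3 = 1.234, x4 = 1.913.
Total cost: 1.51·1.234 + 0.23·1.913 = 2.3033.

$2.30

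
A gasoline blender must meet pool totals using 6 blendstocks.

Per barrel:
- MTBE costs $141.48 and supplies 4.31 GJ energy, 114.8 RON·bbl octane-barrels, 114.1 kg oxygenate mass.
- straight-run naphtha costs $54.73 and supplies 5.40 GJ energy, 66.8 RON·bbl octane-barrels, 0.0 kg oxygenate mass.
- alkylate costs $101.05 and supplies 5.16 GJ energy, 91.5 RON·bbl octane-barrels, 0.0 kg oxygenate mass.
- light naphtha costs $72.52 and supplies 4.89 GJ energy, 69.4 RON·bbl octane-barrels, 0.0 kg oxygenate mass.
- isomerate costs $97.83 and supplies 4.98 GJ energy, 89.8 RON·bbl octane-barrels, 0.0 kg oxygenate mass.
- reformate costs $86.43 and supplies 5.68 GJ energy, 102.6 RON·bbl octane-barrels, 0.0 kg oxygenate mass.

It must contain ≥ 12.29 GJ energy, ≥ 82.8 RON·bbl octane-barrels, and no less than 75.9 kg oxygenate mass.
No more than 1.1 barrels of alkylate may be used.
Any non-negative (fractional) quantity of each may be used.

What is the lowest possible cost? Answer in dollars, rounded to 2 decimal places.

Let x1 = barrels of MTBE, x2 = barrels of straight-run naphtha, x3 = barrels of alkylate, x4 = barrels of light naphtha, x5 = barrels of isomerate, x6 = barrels of reformate.
min 141.48x1 + 54.73x2 + 101.05x3 + 72.52x4 + 97.83x5 + 86.43x6 subject to:
  4.31x1 + 5.4x2 + 5.16x3 + 4.89x4 + 4.98x5 + 5.68x6 ≥ 12.29   (energy)
  114.8x1 + 66.8x2 + 91.5x3 + 69.4x4 + 89.8x5 + 102.6x6 ≥ 82.8   (octane-barrels)
  114.1x1 ≥ 75.9   (oxygenate mass)
  x3 ≤ 1.1
  x1, x2, x3, x4, x5, x6 ≥ 0.
The minimum-cost mix takes nothing from alkylate, light naphtha, isomerate, reformate — only MTBE, straight-run naphtha. Binding constraints: energy and oxygenate mass.
Optimal quantities: MTBE = 0.6652 barrels, straight-run naphtha = 1.745 barrels.
Hence cost = 141.48·0.6652 + 54.73·1.745 = $189.6163.

$189.62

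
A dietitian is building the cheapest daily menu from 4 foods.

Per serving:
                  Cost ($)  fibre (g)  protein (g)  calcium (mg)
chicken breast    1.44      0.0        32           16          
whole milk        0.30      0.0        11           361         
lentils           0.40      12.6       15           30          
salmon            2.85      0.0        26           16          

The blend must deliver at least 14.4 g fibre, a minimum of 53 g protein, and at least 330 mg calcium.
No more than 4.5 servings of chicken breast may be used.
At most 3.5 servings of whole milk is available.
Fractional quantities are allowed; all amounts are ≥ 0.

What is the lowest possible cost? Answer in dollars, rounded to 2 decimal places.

$1.42

Let x1 = servings of chicken breast, x2 = servings of whole milk, x3 = servings of lentils, x4 = servings of salmon.
Minimise 1.44x1 + 0.3x2 + 0.4x3 + 2.85x4 with:
  12.6x3 ≥ 14.4   (fibre)
  32x1 + 11x2 + 15x3 + 26x4 ≥ 53   (protein)
  16x1 + 361x2 + 30x3 + 16x4 ≥ 330   (calcium)
  x1 ≤ 4.5
  x2 ≤ 3.5
  x1, x2, x3, x4 ≥ 0.
The optimal basis is {whole milk, lentils}; chicken breast, salmon drop out. The protein and calcium requirements are met with equality.
So whole milk = 0.6608 servings, lentils = 3.049 servings.
Total cost: 0.3·0.6608 + 0.4·3.049 = 1.4178.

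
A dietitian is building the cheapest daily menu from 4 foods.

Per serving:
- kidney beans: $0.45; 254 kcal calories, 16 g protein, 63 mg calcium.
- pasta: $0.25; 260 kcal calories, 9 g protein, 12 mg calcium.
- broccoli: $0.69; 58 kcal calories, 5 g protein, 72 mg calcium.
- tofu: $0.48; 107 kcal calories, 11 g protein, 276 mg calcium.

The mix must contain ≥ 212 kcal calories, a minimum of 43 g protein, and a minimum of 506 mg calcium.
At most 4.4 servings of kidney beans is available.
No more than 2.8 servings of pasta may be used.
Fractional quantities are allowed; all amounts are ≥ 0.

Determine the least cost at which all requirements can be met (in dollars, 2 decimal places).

Set it up as a linear program. Let x1 = servings of kidney beans, x2 = servings of pasta, x3 = servings of broccoli, x4 = servings of tofu.
min 0.45x1 + 0.25x2 + 0.69x3 + 0.48x4 subject to:
  254x1 + 260x2 + 58x3 + 107x4 ≥ 212   (calories)
  16x1 + 9x2 + 5x3 + 11x4 ≥ 43   (protein)
  63x1 + 12x2 + 72x3 + 276x4 ≥ 506   (calcium)
  x1 ≤ 4.4
  x2 ≤ 2.8
  x1, x2, x3, x4 ≥ 0.
The cheapest feasible vertex uses only kidney beans, tofu; pasta, broccoli are not used. The protein and calcium requirements are met with equality.
Optimal quantities: kidney beans = 1.693 servings, tofu = 1.447 servings.
Hence cost = 0.45·1.693 + 0.48·1.447 = $1.4564.

$1.46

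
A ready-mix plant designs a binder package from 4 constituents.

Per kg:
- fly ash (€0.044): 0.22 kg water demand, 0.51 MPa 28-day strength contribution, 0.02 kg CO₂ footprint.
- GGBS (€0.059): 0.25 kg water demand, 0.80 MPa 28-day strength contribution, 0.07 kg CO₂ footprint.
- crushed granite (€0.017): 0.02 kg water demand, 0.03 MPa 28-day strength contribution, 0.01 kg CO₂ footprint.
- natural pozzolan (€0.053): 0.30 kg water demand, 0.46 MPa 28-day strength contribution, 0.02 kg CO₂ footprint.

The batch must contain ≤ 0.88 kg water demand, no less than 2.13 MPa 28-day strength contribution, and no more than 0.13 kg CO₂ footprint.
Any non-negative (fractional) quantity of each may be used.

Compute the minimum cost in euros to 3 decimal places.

Let x1 = kg of fly ash, x2 = kg of GGBS, x3 = kg of crushed granite, x4 = kg of natural pozzolan.
Minimize 0.044x1 + 0.059x2 + 0.017x3 + 0.053x4 s.t.:
  0.22x1 + 0.25x2 + 0.02x3 + 0.3x4 ≤ 0.88   (water demand)
  0.51x1 + 0.8x2 + 0.03x3 + 0.46x4 ≥ 2.13   (28-day strength contribution)
  0.02x1 + 0.07x2 + 0.01x3 + 0.02x4 ≤ 0.13   (CO₂ footprint)
  x1, x2, x3, x4 ≥ 0.
The cheapest feasible vertex uses only fly ash, GGBS; crushed granite, natural pozzolan are not used. Binding constraints: 28-day strength contribution and CO₂ footprint.
Optimal quantities: fly ash = 2.289 kg, GGBS = 1.203 kg.
Cost = 0.044·2.289 + 0.059·1.203 = 0.17169.

€0.172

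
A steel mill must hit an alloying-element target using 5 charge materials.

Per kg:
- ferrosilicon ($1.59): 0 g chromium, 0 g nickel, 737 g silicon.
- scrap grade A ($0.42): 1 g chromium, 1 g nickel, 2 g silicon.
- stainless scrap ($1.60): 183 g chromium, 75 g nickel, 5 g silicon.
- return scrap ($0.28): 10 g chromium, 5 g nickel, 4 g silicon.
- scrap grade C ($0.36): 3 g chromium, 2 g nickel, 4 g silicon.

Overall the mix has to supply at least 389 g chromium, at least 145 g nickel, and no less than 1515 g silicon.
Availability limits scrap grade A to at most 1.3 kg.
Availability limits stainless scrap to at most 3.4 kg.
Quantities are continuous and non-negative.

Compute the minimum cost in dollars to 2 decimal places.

This is a linear program. Let x1 = kg of ferrosilicon, x2 = kg of scrap grade A, x3 = kg of stainless scrap, x4 = kg of return scrap, x5 = kg of scrap grade C.
Minimize 1.59x1 + 0.42x2 + 1.6x3 + 0.28x4 + 0.36x5 with:
  1x2 + 183x3 + 10x4 + 3x5 ≥ 389   (chromium)
  1x2 + 75x3 + 5x4 + 2x5 ≥ 145   (nickel)
  737x1 + 2x2 + 5x3 + 4x4 + 4x5 ≥ 1515   (silicon)
  x2 ≤ 1.3
  x3 ≤ 3.4
  x1, x2, x3, x4, x5 ≥ 0.
The minimum-cost mix takes nothing from scrap grade A, return scrap, scrap grade C — only ferrosilicon, stainless scrap. Binding constraints: chromium and silicon.
So ferrosilicon = 2.041 kg, stainless scrap = 2.126 kg.
Hence cost = 1.59·2.041 + 1.6·2.126 = $6.6468.

$6.65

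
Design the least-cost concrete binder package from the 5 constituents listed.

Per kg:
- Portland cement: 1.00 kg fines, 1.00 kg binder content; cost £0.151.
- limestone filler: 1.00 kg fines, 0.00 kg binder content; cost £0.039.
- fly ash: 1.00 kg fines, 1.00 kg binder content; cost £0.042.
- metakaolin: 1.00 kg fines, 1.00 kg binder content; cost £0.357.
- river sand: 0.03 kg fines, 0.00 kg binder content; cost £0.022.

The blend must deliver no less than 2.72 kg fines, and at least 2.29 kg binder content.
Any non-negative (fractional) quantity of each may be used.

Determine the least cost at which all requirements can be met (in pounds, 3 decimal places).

Let x1 = kg of Portland cement, x2 = kg of limestone filler, x3 = kg of fly ash, x4 = kg of metakaolin, x5 = kg of river sand.
Minimise 0.151x1 + 0.039x2 + 0.042x3 + 0.357x4 + 0.022x5 with:
  1x1 + 1x2 + 1x3 + 1x4 + 0.03x5 ≥ 2.72   (fines)
  1x1 + 1x3 + 1x4 ≥ 2.29   (binder content)
  x1, x2, x3, x4, x5 ≥ 0.
The cheapest feasible vertex uses only limestone filler, fly ash; Portland cement, metakaolin, river sand are not used. There the fines and binder content constraints are tight.
Solving gives x2 = 0.43, x3 = 2.29.
Cost = 0.039·0.43 + 0.042·2.29 = 0.11295.

£0.113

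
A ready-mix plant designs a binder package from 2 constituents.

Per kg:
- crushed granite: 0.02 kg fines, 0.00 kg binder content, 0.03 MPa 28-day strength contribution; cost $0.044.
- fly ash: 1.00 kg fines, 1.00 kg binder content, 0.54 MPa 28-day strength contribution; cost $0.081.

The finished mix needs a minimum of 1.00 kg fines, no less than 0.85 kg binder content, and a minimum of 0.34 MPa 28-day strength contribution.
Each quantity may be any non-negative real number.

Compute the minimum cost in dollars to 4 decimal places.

$0.0810

Treat it as an LP. Let x1 = kg of crushed granite, x2 = kg of fly ash.
Minimise 0.044x1 + 0.081x2 subject to:
  0.02x1 + 1x2 ≥ 1   (fines)
  1x2 ≥ 0.85   (binder content)
  0.03x1 + 0.54x2 ≥ 0.34   (28-day strength contribution)
  x1, x2 ≥ 0.
At the optimum only fly ash is positive (crushed granite = 0). There the fines constraint is tight.
That vertex is x2 = 1.
Cost = 0.081·1 = 0.081000.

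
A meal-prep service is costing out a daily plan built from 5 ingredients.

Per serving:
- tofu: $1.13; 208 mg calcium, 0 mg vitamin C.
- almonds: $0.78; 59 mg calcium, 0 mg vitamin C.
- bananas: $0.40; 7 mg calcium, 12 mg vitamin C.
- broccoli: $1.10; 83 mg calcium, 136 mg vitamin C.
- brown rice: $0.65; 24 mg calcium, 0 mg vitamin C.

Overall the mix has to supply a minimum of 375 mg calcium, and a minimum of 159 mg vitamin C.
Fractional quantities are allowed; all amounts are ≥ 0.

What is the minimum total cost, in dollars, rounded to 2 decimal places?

Treat it as an LP. Let x1 = servings of tofu, x2 = servings of almonds, x3 = servings of bananas, x4 = servings of broccoli, x5 = servings of brown rice.
Minimize 1.13x1 + 0.78x2 + 0.4x3 + 1.1x4 + 0.65x5 s.t.:
  208x1 + 59x2 + 7x3 + 83x4 + 24x5 ≥ 375   (calcium)
  12x3 + 136x4 ≥ 159   (vitamin C)
  x1, x2, x3, x4, x5 ≥ 0.
The minimum-cost mix takes nothing from almonds, bananas, brown rice — only tofu, broccoli. Binding constraints: calcium and vitamin C.
Solving gives x1 = 1.336, x4 = 1.169.
Hence cost = 1.13·1.336 + 1.1·1.169 = $2.7956.

$2.80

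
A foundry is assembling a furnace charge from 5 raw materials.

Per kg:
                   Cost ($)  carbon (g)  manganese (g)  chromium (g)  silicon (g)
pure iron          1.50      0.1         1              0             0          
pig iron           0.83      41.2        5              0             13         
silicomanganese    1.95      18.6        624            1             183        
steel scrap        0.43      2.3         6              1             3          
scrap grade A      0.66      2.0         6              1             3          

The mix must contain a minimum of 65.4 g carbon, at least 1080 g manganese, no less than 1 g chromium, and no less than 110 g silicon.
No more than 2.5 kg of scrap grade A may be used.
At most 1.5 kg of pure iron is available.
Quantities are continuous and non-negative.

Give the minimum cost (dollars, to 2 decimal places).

$4.03

Let x1 = kg of pure iron, x2 = kg of pig iron, x3 = kg of silicomanganese, x4 = kg of steel scrap, x5 = kg of scrap grade A.
Minimize 1.5x1 + 0.83x2 + 1.95x3 + 0.43x4 + 0.66x5 with:
  0.1x1 + 41.2x2 + 18.6x3 + 2.3x4 + 2x5 ≥ 65.4   (carbon)
  1x1 + 5x2 + 624x3 + 6x4 + 6x5 ≥ 1080   (manganese)
  1x3 + 1x4 + 1x5 ≥ 1   (chromium)
  13x2 + 183x3 + 3x4 + 3x5 ≥ 110   (silicon)
  x5 ≤ 2.5
  x1 ≤ 1.5
  x1, x2, x3, x4, x5 ≥ 0.
The minimum-cost mix takes nothing from pure iron, steel scrap, scrap grade A — only pig iron, silicomanganese. Binding constraints: carbon and manganese.
That vertex is x2 = 0.8089, x3 = 1.724.
Objective = 0.83·0.8089 + 1.95·1.724 = 4.0332.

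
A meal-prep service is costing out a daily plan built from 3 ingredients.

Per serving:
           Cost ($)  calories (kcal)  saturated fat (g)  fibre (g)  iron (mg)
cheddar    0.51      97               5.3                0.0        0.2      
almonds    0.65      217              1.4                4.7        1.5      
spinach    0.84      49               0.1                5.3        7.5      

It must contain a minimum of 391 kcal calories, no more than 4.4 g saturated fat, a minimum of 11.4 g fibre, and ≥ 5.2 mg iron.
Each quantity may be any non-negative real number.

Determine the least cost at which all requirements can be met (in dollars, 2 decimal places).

Treat it as an LP. Let x1 = servings of cheddar, x2 = servings of almonds, x3 = servings of spinach.
min 0.51x1 + 0.65x2 + 0.84x3 with:
  97x1 + 217x2 + 49x3 ≥ 391   (calories)
  5.3x1 + 1.4x2 + 0.1x3 ≤ 4.4   (saturated fat)
  4.7x2 + 5.3x3 ≥ 11.4   (fibre)
  0.2x1 + 1.5x2 + 7.5x3 ≥ 5.2   (iron)
  x1, x2, x3 ≥ 0.
At the optimum only almonds, spinach are positive (cheddar = 0). Binding constraints: fibre and iron.
Solving gives x2 = 2.122, x3 = 0.2689.
Objective = 0.65·2.122 + 0.84·0.2689 = 1.6052.

$1.61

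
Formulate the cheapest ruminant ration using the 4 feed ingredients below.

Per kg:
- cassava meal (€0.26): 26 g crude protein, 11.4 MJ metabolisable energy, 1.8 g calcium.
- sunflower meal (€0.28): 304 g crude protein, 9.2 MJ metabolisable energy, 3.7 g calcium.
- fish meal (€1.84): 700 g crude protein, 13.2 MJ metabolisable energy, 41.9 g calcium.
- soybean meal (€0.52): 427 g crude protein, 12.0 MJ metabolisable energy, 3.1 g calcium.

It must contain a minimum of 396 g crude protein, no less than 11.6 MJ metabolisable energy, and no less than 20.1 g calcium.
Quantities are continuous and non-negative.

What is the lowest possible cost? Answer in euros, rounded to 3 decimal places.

€0.960

Let x1 = kg of cassava meal, x2 = kg of sunflower meal, x3 = kg of fish meal, x4 = kg of soybean meal.
Minimize 0.26x1 + 0.28x2 + 1.84x3 + 0.52x4 with:
  26x1 + 304x2 + 700x3 + 427x4 ≥ 396   (crude protein)
  11.4x1 + 9.2x2 + 13.2x3 + 12x4 ≥ 11.6   (metabolisable energy)
  1.8x1 + 3.7x2 + 41.9x3 + 3.1x4 ≥ 20.1   (calcium)
  x1, x2, x3, x4 ≥ 0.
The cheapest feasible vertex uses only sunflower meal, fish meal; cassava meal, soybean meal are not used. There the metabolisable energy and calcium constraints are tight.
Optimal quantities: sunflower meal = 0.6557 kg, fish meal = 0.4218 kg.
Hence cost = 0.28·0.6557 + 1.84·0.4218 = €0.95971.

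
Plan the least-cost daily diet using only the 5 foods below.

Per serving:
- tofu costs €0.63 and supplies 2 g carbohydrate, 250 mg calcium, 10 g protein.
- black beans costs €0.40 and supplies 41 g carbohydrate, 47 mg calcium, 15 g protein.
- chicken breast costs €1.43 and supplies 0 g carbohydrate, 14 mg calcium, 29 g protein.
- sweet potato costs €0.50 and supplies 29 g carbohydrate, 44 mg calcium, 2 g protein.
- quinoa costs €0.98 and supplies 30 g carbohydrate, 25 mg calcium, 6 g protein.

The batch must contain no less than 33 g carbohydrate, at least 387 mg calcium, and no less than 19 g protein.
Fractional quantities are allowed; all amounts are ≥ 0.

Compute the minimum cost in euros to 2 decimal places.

€1.18

Let x1 = servings of tofu, x2 = servings of black beans, x3 = servings of chicken breast, x4 = servings of sweet potato, x5 = servings of quinoa.
Minimize 0.63x1 + 0.4x2 + 1.43x3 + 0.5x4 + 0.98x5 subject to:
  2x1 + 41x2 + 29x4 + 30x5 ≥ 33   (carbohydrate)
  250x1 + 47x2 + 14x3 + 44x4 + 25x5 ≥ 387   (calcium)
  10x1 + 15x2 + 29x3 + 2x4 + 6x5 ≥ 19   (protein)
  x1, x2, x3, x4, x5 ≥ 0.
The cheapest feasible vertex uses only tofu, black beans; chicken breast, sweet potato, quinoa are not used. The carbohydrate and calcium requirements are met with equality.
Optimal quantities: tofu = 1.41 servings, black beans = 0.7361 servings.
Cost = 0.63·1.41 + 0.4·0.7361 = 1.1827.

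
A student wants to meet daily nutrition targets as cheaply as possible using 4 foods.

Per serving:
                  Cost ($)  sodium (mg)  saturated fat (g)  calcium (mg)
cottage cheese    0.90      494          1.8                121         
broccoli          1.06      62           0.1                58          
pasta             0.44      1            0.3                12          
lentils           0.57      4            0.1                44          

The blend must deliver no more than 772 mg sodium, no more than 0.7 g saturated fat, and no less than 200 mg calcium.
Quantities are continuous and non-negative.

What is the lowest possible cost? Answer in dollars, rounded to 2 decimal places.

Let x1 = servings of cottage cheese, x2 = servings of broccoli, x3 = servings of pasta, x4 = servings of lentils.
Minimize 0.9x1 + 1.06x2 + 0.44x3 + 0.57x4 subject to:
  494x1 + 62x2 + 1x3 + 4x4 ≤ 772   (sodium)
  1.8x1 + 0.1x2 + 0.3x3 + 0.1x4 ≤ 0.7   (saturated fat)
  121x1 + 58x2 + 12x3 + 44x4 ≥ 200   (calcium)
  x1, x2, x3, x4 ≥ 0.
The optimal basis is {cottage cheese, lentils}; broccoli, pasta drop out. Binding constraints: saturated fat and calcium.
That vertex is x1 = 0.161, x4 = 4.103.
Cost = 0.9·0.161 + 0.57·4.103 = 2.4836.

$2.48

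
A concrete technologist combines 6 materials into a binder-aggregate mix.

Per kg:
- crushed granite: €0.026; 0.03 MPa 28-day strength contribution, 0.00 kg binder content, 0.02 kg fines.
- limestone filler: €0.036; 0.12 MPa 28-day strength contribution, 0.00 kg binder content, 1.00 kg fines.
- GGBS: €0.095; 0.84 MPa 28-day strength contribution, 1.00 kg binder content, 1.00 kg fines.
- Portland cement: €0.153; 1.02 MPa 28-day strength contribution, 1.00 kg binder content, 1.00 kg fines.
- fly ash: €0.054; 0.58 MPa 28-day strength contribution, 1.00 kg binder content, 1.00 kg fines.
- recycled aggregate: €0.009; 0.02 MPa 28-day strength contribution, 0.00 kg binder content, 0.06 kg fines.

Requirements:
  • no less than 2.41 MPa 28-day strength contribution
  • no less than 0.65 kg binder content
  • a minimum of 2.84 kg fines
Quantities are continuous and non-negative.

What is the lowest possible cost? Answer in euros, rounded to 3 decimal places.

Set it up as a linear program. Let x1 = kg of crushed granite, x2 = kg of limestone filler, x3 = kg of GGBS, x4 = kg of Portland cement, x5 = kg of fly ash, x6 = kg of recycled aggregate.
Minimize 0.026x1 + 0.036x2 + 0.095x3 + 0.153x4 + 0.054x5 + 0.009x6 with:
  0.03x1 + 0.12x2 + 0.84x3 + 1.02x4 + 0.58x5 + 0.02x6 ≥ 2.41   (28-day strength contribution)
  1x3 + 1x4 + 1x5 ≥ 0.65   (binder content)
  0.02x1 + 1x2 + 1x3 + 1x4 + 1x5 + 0.06x6 ≥ 2.84   (fines)
  x1, x2, x3, x4, x5, x6 ≥ 0.
At the optimum only fly ash is positive (crushed granite, limestone filler, GGBS, Portland cement, recycled aggregate = 0). The 28-day strength contribution requirement is met with equality.
That vertex is x5 = 4.155.
Total cost: 0.054·4.155 = 0.22437.

€0.224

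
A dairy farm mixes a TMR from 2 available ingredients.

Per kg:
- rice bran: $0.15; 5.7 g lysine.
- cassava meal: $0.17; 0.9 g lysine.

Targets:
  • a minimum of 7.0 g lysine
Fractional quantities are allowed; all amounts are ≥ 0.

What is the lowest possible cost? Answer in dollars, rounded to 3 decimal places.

This is a linear program. Let x1 = kg of rice bran, x2 = kg of cassava meal.
Minimize 0.15x1 + 0.17x2 subject to:
  5.7x1 + 0.9x2 ≥ 7   (lysine)
  x1, x2 ≥ 0.
At the optimum only rice bran is positive (cassava meal = 0). There the lysine constraint is tight.
That vertex is x1 = 1.228.
Cost = 0.15·1.228 = 0.18420.

$0.184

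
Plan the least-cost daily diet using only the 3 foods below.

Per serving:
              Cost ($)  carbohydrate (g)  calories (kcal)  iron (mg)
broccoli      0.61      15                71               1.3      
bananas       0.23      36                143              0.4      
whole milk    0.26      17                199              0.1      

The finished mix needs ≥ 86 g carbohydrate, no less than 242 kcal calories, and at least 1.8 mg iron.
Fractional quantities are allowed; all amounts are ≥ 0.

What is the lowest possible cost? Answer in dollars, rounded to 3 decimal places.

$0.933

Let x1 = servings of broccoli, x2 = servings of bananas, x3 = servings of whole milk.
Minimize 0.61x1 + 0.23x2 + 0.26x3 with:
  15x1 + 36x2 + 17x3 ≥ 86   (carbohydrate)
  71x1 + 143x2 + 199x3 ≥ 242   (calories)
  1.3x1 + 0.4x2 + 0.1x3 ≥ 1.8   (iron)
  x1, x2, x3 ≥ 0.
The minimum-cost mix takes nothing from whole milk — only broccoli, bananas. There the carbohydrate and iron constraints are tight.
Optimal quantities: broccoli = 0.7451 servings, bananas = 2.0784 servings.
Cost = 0.61·0.7451 + 0.23·2.0784 = 0.93254.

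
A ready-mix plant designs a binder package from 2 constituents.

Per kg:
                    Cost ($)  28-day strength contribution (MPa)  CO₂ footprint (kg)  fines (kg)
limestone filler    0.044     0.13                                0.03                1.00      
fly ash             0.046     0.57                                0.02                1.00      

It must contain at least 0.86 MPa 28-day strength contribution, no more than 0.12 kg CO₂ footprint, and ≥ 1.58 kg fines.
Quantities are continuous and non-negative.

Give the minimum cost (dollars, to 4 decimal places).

$0.0725

Set it up as a linear program. Let x1 = kg of limestone filler, x2 = kg of fly ash.
Minimise 0.044x1 + 0.046x2 subject to:
  0.13x1 + 0.57x2 ≥ 0.86   (28-day strength contribution)
  0.03x1 + 0.02x2 ≤ 0.12   (CO₂ footprint)
  1x1 + 1x2 ≥ 1.58   (fines)
  x1, x2 ≥ 0.
Both inputs are positive at the optimum. There the 28-day strength contribution and fines constraints are tight.
That vertex is x1 = 0.09227, x2 = 1.488.
Objective = 0.044·0.09227 + 0.046·1.488 = 0.072508.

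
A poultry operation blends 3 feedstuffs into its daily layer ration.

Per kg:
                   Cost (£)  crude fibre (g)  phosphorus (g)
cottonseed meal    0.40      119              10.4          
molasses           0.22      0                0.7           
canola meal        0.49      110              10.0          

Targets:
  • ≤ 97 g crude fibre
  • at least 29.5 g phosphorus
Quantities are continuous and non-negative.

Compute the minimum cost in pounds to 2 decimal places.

£6.93

Treat it as an LP. Let x1 = kg of cottonseed meal, x2 = kg of molasses, x3 = kg of canola meal.
Minimise 0.4x1 + 0.22x2 + 0.49x3 subject to:
  119x1 + 110x3 ≤ 97   (crude fibre)
  10.4x1 + 0.7x2 + 10x3 ≥ 29.5   (phosphorus)
  x1, x2, x3 ≥ 0.
The minimum-cost mix takes nothing from cottonseed meal — only molasses, canola meal. Binding constraints: crude fibre and phosphorus.
Optimal quantities: molasses = 29.55 kg, canola meal = 0.8818 kg.
Objective = 0.22·29.55 + 0.49·0.8818 = 6.9331.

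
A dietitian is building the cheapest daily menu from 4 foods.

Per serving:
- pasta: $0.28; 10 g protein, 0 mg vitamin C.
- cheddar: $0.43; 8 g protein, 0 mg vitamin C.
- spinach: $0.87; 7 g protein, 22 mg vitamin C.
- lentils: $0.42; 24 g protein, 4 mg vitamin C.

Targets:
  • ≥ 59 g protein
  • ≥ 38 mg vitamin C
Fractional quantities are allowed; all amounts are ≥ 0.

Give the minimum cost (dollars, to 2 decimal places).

This is a linear program. Let x1 = servings of pasta, x2 = servings of cheddar, x3 = servings of spinach, x4 = servings of lentils.
Minimise 0.28x1 + 0.43x2 + 0.87x3 + 0.42x4 subject to:
  10x1 + 8x2 + 7x3 + 24x4 ≥ 59   (protein)
  22x3 + 4x4 ≥ 38   (vitamin C)
  x1, x2, x3, x4 ≥ 0.
The optimal basis is {spinach, lentils}; pasta, cheddar drop out. There the protein and vitamin C constraints are tight.
So spinach = 1.352 servings, lentils = 2.064 servings.
Hence cost = 0.87·1.352 + 0.42·2.064 = $2.0431.

$2.04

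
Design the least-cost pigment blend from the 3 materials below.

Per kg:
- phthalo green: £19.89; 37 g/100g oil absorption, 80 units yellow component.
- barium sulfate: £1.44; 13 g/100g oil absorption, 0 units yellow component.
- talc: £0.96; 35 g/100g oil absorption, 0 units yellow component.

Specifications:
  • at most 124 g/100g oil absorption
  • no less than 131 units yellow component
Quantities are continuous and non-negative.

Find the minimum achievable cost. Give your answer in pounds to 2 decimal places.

£32.57

Set it up as a linear program. Let x1 = kg of phthalo green, x2 = kg of barium sulfate, x3 = kg of talc.
Minimize 19.89x1 + 1.44x2 + 0.96x3 with:
  37x1 + 13x2 + 35x3 ≤ 124   (oil absorption)
  80x1 ≥ 131   (yellow component)
  x1, x2, x3 ≥ 0.
The cheapest feasible vertex uses only phthalo green; barium sulfate, talc are not used. The yellow component requirement is met with equality.
Solving gives x1 = 1.6375.
Total cost: 19.89·1.6375 = 32.5699.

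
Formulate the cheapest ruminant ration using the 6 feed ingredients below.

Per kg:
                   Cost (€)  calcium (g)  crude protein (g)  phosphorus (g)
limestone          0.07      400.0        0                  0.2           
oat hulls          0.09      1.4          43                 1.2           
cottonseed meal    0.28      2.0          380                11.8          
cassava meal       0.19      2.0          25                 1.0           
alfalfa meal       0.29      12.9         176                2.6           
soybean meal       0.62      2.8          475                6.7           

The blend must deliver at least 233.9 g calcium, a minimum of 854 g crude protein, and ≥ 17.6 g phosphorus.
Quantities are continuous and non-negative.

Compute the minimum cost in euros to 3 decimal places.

€0.669

Let x1 = kg of limestone, x2 = kg of oat hulls, x3 = kg of cottonseed meal, x4 = kg of cassava meal, x5 = kg of alfalfa meal, x6 = kg of soybean meal.
Minimise 0.07x1 + 0.09x2 + 0.28x3 + 0.19x4 + 0.29x5 + 0.62x6 s.t.:
  400x1 + 1.4x2 + 2x3 + 2x4 + 12.9x5 + 2.8x6 ≥ 233.9   (calcium)
  43x2 + 380x3 + 25x4 + 176x5 + 475x6 ≥ 854   (crude protein)
  0.2x1 + 1.2x2 + 11.8x3 + 1x4 + 2.6x5 + 6.7x6 ≥ 17.6   (phosphorus)
  x1, x2, x3, x4, x5, x6 ≥ 0.
The cheapest feasible vertex uses only limestone, cottonseed meal; oat hulls, cassava meal, alfalfa meal, soybean meal are not used. Binding constraints: calcium and crude protein.
Solving gives x1 = 0.5735, x3 = 2.247.
Cost = 0.07·0.5735 + 0.28·2.247 = 0.66931.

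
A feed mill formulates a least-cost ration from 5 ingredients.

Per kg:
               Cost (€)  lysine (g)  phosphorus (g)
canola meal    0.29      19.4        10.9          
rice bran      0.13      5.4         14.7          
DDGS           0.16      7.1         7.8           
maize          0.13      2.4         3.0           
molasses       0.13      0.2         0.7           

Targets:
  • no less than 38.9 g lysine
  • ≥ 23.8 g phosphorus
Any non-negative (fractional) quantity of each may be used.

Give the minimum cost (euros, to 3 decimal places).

€0.590

Let x1 = kg of canola meal, x2 = kg of rice bran, x3 = kg of DDGS, x4 = kg of maize, x5 = kg of molasses.
Minimize 0.29x1 + 0.13x2 + 0.16x3 + 0.13x4 + 0.13x5 s.t.:
  19.4x1 + 5.4x2 + 7.1x3 + 2.4x4 + 0.2x5 ≥ 38.9   (lysine)
  10.9x1 + 14.7x2 + 7.8x3 + 3x4 + 0.7x5 ≥ 23.8   (phosphorus)
  x1, x2, x3, x4, x5 ≥ 0.
The minimum-cost mix takes nothing from DDGS, maize, molasses — only canola meal, rice bran. There the lysine and phosphorus constraints are tight.
Solving gives x1 = 1.959, x2 = 0.1666.
Objective = 0.29·1.959 + 0.13·0.1666 = 0.58977.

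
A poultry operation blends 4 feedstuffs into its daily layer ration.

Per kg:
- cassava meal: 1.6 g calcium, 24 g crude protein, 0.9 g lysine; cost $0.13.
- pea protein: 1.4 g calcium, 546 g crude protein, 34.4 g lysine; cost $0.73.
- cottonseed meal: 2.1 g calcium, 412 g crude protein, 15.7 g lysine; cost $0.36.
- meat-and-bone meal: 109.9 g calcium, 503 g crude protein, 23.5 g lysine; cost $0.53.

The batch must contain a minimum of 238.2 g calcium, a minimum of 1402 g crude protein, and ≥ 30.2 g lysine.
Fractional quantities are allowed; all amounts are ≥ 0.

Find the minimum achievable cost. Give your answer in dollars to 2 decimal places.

Let x1 = kg of cassava meal, x2 = kg of pea protein, x3 = kg of cottonseed meal, x4 = kg of meat-and-bone meal.
Minimise 0.13x1 + 0.73x2 + 0.36x3 + 0.53x4 s.t.:
  1.6x1 + 1.4x2 + 2.1x3 + 109.9x4 ≥ 238.2   (calcium)
  24x1 + 546x2 + 412x3 + 503x4 ≥ 1402   (crude protein)
  0.9x1 + 34.4x2 + 15.7x3 + 23.5x4 ≥ 30.2   (lysine)
  x1, x2, x3, x4 ≥ 0.
The minimum-cost mix takes nothing from cassava meal, pea protein — only cottonseed meal, meat-and-bone meal. Binding constraints: calcium and crude protein.
Optimal quantities: cottonseed meal = 0.7748 kg, meat-and-bone meal = 2.153 kg.
Total cost: 0.36·0.7748 + 0.53·2.153 = 1.4200.

$1.42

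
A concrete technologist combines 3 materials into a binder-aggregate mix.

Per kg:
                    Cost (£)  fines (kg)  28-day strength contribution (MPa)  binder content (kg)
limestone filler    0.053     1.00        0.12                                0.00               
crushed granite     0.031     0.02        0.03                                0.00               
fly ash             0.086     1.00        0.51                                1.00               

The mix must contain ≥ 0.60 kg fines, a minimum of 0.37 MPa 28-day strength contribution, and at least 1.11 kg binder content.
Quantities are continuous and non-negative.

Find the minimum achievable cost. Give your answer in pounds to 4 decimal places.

Treat it as an LP. Let x1 = kg of limestone filler, x2 = kg of crushed granite, x3 = kg of fly ash.
Minimize 0.053x1 + 0.031x2 + 0.086x3 s.t.:
  1x1 + 0.02x2 + 1x3 ≥ 0.6   (fines)
  0.12x1 + 0.03x2 + 0.51x3 ≥ 0.37   (28-day strength contribution)
  1x3 ≥ 1.11   (binder content)
  x1, x2, x3 ≥ 0.
The optimal basis is {fly ash}; limestone filler, crushed granite drop out. There the binder content constraint is tight.
So fly ash = 1.11 kg.
Total cost: 0.086·1.11 = 0.095460.

£0.0955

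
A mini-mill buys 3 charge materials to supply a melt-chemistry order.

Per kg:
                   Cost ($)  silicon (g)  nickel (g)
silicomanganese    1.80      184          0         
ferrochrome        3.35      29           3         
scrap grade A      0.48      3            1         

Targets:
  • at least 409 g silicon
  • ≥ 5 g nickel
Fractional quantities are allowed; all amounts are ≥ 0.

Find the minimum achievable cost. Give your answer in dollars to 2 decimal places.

Let x1 = kg of silicomanganese, x2 = kg of ferrochrome, x3 = kg of scrap grade A.
Minimize 1.8x1 + 3.35x2 + 0.48x3 s.t.:
  184x1 + 29x2 + 3x3 ≥ 409   (silicon)
  3x2 + 1x3 ≥ 5   (nickel)
  x1, x2, x3 ≥ 0.
The optimal basis is {silicomanganese, scrap grade A}; ferrochrome drops out. The silicon and nickel requirements are met with equality.
So silicomanganese = 2.141 kg, scrap grade A = 5 kg.
Total cost: 1.8·2.141 + 0.48·5 = 6.2538.

$6.25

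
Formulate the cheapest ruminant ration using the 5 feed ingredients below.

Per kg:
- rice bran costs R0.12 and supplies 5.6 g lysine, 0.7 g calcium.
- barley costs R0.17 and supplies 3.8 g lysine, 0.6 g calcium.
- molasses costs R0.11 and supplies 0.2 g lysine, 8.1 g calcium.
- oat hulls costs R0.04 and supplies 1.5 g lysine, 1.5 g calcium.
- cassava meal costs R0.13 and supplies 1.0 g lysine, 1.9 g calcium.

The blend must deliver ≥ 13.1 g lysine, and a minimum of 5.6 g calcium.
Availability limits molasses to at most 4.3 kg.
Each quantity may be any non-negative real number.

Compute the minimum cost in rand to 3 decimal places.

Let x1 = kg of rice bran, x2 = kg of barley, x3 = kg of molasses, x4 = kg of oat hulls, x5 = kg of cassava meal.
min 0.12x1 + 0.17x2 + 0.11x3 + 0.04x4 + 0.13x5 s.t.:
  5.6x1 + 3.8x2 + 0.2x3 + 1.5x4 + 1x5 ≥ 13.1   (lysine)
  0.7x1 + 0.6x2 + 8.1x3 + 1.5x4 + 1.9x5 ≥ 5.6   (calcium)
  x3 ≤ 4.3
  x1, x2, x3, x4, x5 ≥ 0.
The optimal basis is {rice bran, oat hulls}; barley, molasses, cassava meal drop out. There the lysine and calcium constraints are tight.
Optimal quantities: rice bran = 1.531 kg, oat hulls = 3.019 kg.
Hence cost = 0.12·1.531 + 0.04·3.019 = R0.30448.

R0.304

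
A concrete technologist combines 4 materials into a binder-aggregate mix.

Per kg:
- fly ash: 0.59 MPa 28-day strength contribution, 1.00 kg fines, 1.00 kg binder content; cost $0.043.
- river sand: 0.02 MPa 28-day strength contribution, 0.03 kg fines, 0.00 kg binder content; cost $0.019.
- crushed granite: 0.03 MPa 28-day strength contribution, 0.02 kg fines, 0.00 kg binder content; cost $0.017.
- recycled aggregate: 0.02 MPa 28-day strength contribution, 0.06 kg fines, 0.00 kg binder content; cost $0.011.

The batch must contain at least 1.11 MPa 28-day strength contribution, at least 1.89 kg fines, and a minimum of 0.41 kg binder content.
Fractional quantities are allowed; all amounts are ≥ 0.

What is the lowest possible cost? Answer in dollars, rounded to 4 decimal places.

$0.0813

This is a linear program. Let x1 = kg of fly ash, x2 = kg of river sand, x3 = kg of crushed granite, x4 = kg of recycled aggregate.
Minimize 0.043x1 + 0.019x2 + 0.017x3 + 0.011x4 s.t.:
  0.59x1 + 0.02x2 + 0.03x3 + 0.02x4 ≥ 1.11   (28-day strength contribution)
  1x1 + 0.03x2 + 0.02x3 + 0.06x4 ≥ 1.89   (fines)
  1x1 ≥ 0.41   (binder content)
  x1, x2, x3, x4 ≥ 0.
The cheapest feasible vertex uses only fly ash; river sand, crushed granite, recycled aggregate are not used. The fines requirement is met with equality.
Optimal quantities: fly ash = 1.89 kg.
Hence cost = 0.043·1.89 = $0.081270.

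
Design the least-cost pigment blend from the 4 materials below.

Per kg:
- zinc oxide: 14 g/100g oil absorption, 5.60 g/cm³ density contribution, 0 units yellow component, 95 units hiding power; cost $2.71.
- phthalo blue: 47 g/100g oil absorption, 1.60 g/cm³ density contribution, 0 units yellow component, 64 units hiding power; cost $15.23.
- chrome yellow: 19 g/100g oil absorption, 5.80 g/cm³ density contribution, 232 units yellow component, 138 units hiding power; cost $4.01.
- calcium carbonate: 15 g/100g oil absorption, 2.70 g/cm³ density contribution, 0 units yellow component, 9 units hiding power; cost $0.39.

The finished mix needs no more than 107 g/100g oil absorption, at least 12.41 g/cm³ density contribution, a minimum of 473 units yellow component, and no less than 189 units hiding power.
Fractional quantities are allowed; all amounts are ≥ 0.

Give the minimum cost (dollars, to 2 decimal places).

Set it up as a linear program. Let x1 = kg of zinc oxide, x2 = kg of phthalo blue, x3 = kg of chrome yellow, x4 = kg of calcium carbonate.
Minimize 2.71x1 + 15.23x2 + 4.01x3 + 0.39x4 subject to:
  14x1 + 47x2 + 19x3 + 15x4 ≤ 107   (oil absorption)
  5.6x1 + 1.6x2 + 5.8x3 + 2.7x4 ≥ 12.41   (density contribution)
  232x3 ≥ 473   (yellow component)
  95x1 + 64x2 + 138x3 + 9x4 ≥ 189   (hiding power)
  x1, x2, x3, x4 ≥ 0.
The optimal basis is {chrome yellow, calcium carbonate}; zinc oxide, phthalo blue drop out. The density contribution and yellow component requirements are met with equality.
That vertex is x3 = 2.039, x4 = 0.2167.
Total cost: 4.01·2.039 + 0.39·0.2167 = 8.2609.

$8.26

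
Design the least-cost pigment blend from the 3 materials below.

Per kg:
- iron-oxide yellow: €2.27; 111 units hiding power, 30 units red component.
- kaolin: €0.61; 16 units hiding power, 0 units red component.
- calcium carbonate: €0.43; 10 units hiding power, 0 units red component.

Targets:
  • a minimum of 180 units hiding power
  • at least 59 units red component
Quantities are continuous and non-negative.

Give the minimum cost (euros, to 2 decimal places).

Set it up as a linear program. Let x1 = kg of iron-oxide yellow, x2 = kg of kaolin, x3 = kg of calcium carbonate.
min 2.27x1 + 0.61x2 + 0.43x3 subject to:
  111x1 + 16x2 + 10x3 ≥ 180   (hiding power)
  30x1 ≥ 59   (red component)
  x1, x2, x3 ≥ 0.
At the optimum only iron-oxide yellow is positive (kaolin, calcium carbonate = 0). There the red component constraint is tight.
So iron-oxide yellow = 1.9667 kg.
Objective = 2.27·1.9667 = 4.4644.

€4.46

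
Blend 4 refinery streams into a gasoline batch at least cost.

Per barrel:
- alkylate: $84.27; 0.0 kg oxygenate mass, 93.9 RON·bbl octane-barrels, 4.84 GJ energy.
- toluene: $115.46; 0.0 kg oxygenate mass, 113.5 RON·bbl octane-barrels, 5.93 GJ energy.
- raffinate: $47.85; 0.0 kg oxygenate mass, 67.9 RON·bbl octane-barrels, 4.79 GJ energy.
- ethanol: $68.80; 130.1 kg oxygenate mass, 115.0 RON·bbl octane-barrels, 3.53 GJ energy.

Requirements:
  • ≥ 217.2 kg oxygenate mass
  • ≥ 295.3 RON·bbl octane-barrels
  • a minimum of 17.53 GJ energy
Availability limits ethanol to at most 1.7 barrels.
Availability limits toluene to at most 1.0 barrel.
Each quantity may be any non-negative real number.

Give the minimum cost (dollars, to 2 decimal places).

$231.11

Treat it as an LP. Let x1 = barrels of alkylate, x2 = barrels of toluene, x3 = barrels of raffinate, x4 = barrels of ethanol.
min 84.27x1 + 115.46x2 + 47.85x3 + 68.8x4 s.t.:
  130.1x4 ≥ 217.2   (oxygenate mass)
  93.9x1 + 113.5x2 + 67.9x3 + 115x4 ≥ 295.3   (octane-barrels)
  4.84x1 + 5.93x2 + 4.79x3 + 3.53x4 ≥ 17.53   (energy)
  x4 ≤ 1.7
  x2 ≤ 1
  x1, x2, x3, x4 ≥ 0.
At the optimum only raffinate, ethanol are positive (alkylate, toluene = 0). Binding constraints: oxygenate mass and energy.
Solving gives x3 = 2.4294, x4 = 1.6695.
Hence cost = 47.85·2.4294 + 68.8·1.6695 = $231.1084.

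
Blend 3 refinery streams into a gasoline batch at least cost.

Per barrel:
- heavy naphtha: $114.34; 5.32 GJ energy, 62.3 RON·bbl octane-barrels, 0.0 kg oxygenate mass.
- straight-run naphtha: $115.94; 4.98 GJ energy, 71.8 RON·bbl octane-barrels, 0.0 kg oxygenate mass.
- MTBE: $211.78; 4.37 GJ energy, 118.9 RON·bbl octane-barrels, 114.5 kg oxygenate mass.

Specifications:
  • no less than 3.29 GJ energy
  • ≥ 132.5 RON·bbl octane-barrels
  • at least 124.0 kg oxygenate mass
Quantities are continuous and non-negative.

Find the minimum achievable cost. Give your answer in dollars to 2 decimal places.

$235.38

Treat it as an LP. Let x1 = barrels of heavy naphtha, x2 = barrels of straight-run naphtha, x3 = barrels of MTBE.
min 114.34x1 + 115.94x2 + 211.78x3 subject to:
  5.32x1 + 4.98x2 + 4.37x3 ≥ 3.29   (energy)
  62.3x1 + 71.8x2 + 118.9x3 ≥ 132.5   (octane-barrels)
  114.5x3 ≥ 124   (oxygenate mass)
  x1, x2, x3 ≥ 0.
The cheapest feasible vertex uses only straight-run naphtha, MTBE; heavy naphtha is not used. The octane-barrels and oxygenate mass requirements are met with equality.
Solving gives x2 = 0.0520186, x3 = 1.08297.
Hence cost = 115.94·0.0520186 + 211.78·1.08297 = $235.3824.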